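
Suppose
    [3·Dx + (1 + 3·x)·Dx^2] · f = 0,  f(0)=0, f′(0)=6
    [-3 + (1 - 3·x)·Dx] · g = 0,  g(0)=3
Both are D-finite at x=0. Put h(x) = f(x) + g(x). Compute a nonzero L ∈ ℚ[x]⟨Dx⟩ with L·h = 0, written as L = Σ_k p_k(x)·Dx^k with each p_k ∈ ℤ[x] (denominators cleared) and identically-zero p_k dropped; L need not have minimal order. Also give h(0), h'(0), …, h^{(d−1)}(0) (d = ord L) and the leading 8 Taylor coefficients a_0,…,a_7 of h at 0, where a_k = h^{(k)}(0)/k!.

L = (-30 - 18·x)·Dx + (-4 - 48·x - 36·x^2)·Dx^2 + (1 + x - 9·x^2 - 9·x^3)·Dx^3  (order 3).
h: a_k = 3, 15, 18, 99, 405/2, 4131/5, 1944, 50301/7, …
ICs: h(0) = 3, h′(0) = 15, h′′(0) = 36.

f: a_k = 0, 6, -9, 18, -81/2, 486/5, -243, 4374/7, …
g: a_k = 3, 9, 27, 81, 243, 729, 2187, 6561, …
h₀=f+g: left-lcm gives L₀, ord ≤ 3.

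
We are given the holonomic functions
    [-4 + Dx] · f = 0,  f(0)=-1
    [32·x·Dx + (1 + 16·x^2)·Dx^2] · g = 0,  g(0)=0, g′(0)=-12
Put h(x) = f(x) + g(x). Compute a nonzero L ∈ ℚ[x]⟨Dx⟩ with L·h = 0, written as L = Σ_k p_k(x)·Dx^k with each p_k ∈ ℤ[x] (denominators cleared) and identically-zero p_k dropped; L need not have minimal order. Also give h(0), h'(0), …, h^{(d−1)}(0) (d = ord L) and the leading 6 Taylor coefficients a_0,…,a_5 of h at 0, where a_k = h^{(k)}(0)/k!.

L = (32 - 256·x - 512·x^2)·Dx + (-12 + 48·x + 64·x^2 - 256·x^3)·Dx^2 + (1 + 4·x + 16·x^2 + 64·x^3)·Dx^3  (order 3).
h: a_k = -1, -16, -8, 160/3, -32/3, -9344/15, …
ICs: h(0) = -1, h′(0) = -16, h′′(0) = -16.

f: a_k = -1, -4, -8, -32/3, -32/3, -128/15, …
g: a_k = 0, -12, 0, 64, 0, -3072/5, …
h₀=f+g: left-lcm gives L₀, ord ≤ 3.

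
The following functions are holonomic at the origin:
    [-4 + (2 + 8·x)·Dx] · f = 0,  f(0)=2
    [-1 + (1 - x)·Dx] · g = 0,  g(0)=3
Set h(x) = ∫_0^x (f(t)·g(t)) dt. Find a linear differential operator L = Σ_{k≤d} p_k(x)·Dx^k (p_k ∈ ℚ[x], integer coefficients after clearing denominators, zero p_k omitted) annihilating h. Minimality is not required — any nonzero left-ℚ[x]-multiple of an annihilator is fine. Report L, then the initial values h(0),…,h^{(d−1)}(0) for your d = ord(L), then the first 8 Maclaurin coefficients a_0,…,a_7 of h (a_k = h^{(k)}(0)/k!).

L = (3 + 2·x)·Dx + (-1 - 3·x + 4·x^2)·Dx^2  (order 2).
h: a_k = 0, 6, 9, 2, 15/2, -6, 23, -366/7, …
ICs: h(0) = 0, h′(0) = 6.

f: a_k = 2, 4, -4, 8, -20, 56, -168, 528, …
g: a_k = 3, 3, 3, 3, 3, 3, 3, 3, …
L₀ := L_f ⊗_s L_g (sym. prod.), ord ≤ 1.
Integrate: L := L₀·Dx.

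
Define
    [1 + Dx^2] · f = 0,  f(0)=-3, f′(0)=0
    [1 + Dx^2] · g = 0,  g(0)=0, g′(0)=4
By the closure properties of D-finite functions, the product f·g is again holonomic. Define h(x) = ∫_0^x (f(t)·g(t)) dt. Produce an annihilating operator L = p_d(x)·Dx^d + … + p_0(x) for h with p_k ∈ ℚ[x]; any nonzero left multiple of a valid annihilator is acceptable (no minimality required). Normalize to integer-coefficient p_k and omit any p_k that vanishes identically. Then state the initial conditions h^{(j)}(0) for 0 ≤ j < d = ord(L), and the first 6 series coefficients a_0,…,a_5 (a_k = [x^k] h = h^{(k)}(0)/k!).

L = 4·Dx^2 + Dx^4  (order 4).
h: a_k = 0, 0, -6, 0, 2, 0, …
ICs: h(0) = 0, h′(0) = 0, h′′(0) = -12, h′′′(0) = 0.

f: a_k = -3, 0, 3/2, 0, -1/8, 0, …
g: a_k = 0, 4, 0, -2/3, 0, 1/30, …
L₀ := L_f ⊗_s L_g (sym. prod.), ord ≤ 4.
h=∫₀ˣh₀: take L = L₀·Dx.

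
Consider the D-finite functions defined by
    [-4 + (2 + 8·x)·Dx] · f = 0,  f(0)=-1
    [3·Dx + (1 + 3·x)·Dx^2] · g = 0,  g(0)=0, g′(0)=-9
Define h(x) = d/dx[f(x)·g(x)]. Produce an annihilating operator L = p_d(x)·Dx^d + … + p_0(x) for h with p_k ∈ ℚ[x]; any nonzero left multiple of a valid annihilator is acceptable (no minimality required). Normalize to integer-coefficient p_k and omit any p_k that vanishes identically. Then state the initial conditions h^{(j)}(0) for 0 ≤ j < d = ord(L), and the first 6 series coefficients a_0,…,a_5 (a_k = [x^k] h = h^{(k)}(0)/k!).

f: a_k = -1, -2, 2, -4, 10, -28, …
g: a_k = 0, -9, 27/2, -27, 243/4, -729/5, …
Product ⇒ symmetric product L₀, ord ≤ 2.
h₀' ⇒ L via d/dx closure of L₀.
L = (4 + 24·x + 24·x^2) + (8 + 74·x + 216·x^2 + 192·x^3)·Dx + (1 + 13·x + 62·x^2 + 128·x^3 + 96·x^4)·Dx^2  (order 2).
h: a_k = 9, 9, -54, 225, -1737/2, 16308/5, …
ICs: h(0) = 9, h′(0) = 9.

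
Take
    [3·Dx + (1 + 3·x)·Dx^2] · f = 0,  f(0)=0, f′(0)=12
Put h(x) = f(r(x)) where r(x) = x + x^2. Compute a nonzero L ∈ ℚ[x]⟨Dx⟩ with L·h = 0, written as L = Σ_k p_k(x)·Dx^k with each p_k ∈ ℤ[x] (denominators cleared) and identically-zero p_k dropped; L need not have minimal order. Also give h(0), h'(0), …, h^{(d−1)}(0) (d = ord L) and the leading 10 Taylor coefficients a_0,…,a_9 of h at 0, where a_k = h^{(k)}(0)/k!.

f: a_k = 0, 12, -18, 36, -81, 972/5, -486, 8748/7, -6561/2, 8748, …
f∘r: x↦r, Dx↦Dx/r' in L_f ⇒ L₀.
L = (1 + 6·x + 6·x^2)·Dx + (1 + 5·x + 9·x^2 + 6·x^3)·Dx^2  (order 2).
h: a_k = 0, 12, -6, 0, 9, -108/5, 36, -324/7, 81/2, 0, …
ICs: h(0) = 0, h′(0) = 12.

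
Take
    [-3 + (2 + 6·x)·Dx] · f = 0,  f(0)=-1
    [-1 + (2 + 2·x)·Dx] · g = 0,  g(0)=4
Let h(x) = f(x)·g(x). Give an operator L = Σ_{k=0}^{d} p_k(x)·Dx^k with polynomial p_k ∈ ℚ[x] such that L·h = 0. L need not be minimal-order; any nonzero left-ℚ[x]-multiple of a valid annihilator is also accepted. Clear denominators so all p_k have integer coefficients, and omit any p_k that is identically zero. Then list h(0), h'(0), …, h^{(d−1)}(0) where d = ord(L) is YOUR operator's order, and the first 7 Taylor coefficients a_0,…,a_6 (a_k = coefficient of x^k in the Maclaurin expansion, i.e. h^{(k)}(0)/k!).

L = (-2 - 3·x) + (1 + 4·x + 3·x^2)·Dx  (order 1).
h: a_k = -4, -8, 2, -4, 17/2, -19, 177/4, …
ICs: h(0) = -4.

f: a_k = -1, -3/2, 9/8, -27/16, 405/128, -1701/256, 15309/1024, …
g: a_k = 4, 2, -1/2, 1/4, -5/32, 7/64, -21/256, …
Sym-product of L_f,L_g gives L₀ (≤ ord 1).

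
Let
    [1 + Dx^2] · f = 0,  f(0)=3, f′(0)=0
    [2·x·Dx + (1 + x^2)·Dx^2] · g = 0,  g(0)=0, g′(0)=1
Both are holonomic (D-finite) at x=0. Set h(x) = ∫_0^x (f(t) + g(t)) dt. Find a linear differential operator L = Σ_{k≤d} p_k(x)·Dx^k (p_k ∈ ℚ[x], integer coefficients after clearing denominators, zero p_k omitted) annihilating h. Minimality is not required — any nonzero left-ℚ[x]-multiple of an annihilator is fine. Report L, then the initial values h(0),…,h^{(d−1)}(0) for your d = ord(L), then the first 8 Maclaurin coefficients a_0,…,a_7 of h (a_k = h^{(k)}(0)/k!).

f: a_k = 3, 0, -3/2, 0, 1/8, 0, -1/240, 0, …
g: a_k = 0, 1, 0, -1/3, 0, 1/5, 0, -1/7, …
Sum ⇒ L₀ = lclm(L_f,L_g) in ℚ(x)⟨Dx⟩.
Integrate: L := L₀·Dx.
L = (-22·x + 28·x^3 + 2·x^5)·Dx^2 + (-1 + 7·x^2 + 9·x^4 + x^6)·Dx^3 + (-22·x + 28·x^3 + 2·x^5)·Dx^4 + (-1 + 7·x^2 + 9·x^4 + x^6)·Dx^5  (order 5).
h: a_k = 0, 3, 1/2, -1/2, -1/12, 1/40, 1/30, -1/1680, …
ICs: h(0) = 0, h′(0) = 3, h′′(0) = 1, h′′′(0) = -3, h′′′′(0) = -2.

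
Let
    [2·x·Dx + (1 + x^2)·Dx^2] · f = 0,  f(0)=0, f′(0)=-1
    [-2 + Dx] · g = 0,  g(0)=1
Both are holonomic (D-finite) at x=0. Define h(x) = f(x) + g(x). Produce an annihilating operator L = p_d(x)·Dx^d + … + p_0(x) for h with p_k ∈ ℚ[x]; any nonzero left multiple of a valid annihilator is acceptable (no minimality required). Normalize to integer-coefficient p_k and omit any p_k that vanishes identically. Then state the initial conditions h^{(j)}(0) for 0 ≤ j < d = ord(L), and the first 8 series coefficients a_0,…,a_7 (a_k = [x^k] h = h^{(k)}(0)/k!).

L = (2 - 4·x - 6·x^2 - 4·x^3)·Dx + (-3 - x^2 - 2·x^4)·Dx^2 + (1 + x + 2·x^2 + x^3 + x^4)·Dx^3  (order 3).
h: a_k = 1, 1, 2, 5/3, 2/3, 1/15, 4/45, 53/315, …
ICs: h(0) = 1, h′(0) = 1, h′′(0) = 4.

f: a_k = 0, -1, 0, 1/3, 0, -1/5, 0, 1/7, …
g: a_k = 1, 2, 2, 4/3, 2/3, 4/15, 4/45, 8/315, …
f+g: L₀ = lclm(L_f,L_g), ord ≤ 2+1.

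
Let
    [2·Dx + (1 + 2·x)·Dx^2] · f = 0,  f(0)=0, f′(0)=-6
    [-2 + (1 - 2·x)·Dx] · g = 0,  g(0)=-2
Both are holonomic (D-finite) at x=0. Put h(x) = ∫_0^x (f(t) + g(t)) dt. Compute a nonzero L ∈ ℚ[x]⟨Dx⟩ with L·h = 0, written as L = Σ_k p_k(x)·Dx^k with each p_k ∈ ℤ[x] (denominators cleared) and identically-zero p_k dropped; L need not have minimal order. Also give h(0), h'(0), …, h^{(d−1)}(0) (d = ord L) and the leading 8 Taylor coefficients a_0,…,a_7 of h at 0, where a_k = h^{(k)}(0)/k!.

L = (-40 - 16·x)·Dx^2 + (-8 - 64·x - 32·x^2)·Dx^3 + (3 + 2·x - 12·x^2 - 8·x^3)·Dx^4  (order 4).
h: a_k = 0, -2, -5, -2/3, -6, -4, -208/15, -96/7, …
ICs: h(0) = 0, h′(0) = -2, h′′(0) = -10, h′′′(0) = -4.

f: a_k = 0, -6, 6, -8, 12, -96/5, 32, -384/7, …
g: a_k = -2, -4, -8, -16, -32, -64, -128, -256, …
Weyl lclm of L_f,L_g ⇒ L₀ (ord ≤ 3).
Integrate: L := L₀·Dx.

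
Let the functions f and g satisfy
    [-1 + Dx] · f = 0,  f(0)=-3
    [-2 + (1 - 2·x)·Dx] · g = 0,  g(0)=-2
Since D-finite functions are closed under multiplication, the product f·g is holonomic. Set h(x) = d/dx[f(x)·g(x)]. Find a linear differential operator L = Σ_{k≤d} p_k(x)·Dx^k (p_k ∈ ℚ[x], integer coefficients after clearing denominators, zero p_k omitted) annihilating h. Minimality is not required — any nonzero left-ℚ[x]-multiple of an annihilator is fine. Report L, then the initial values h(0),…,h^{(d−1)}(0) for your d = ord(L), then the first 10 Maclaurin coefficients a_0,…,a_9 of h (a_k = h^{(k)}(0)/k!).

L = (13 - 12·x + 4·x^2) + (-3 + 8·x - 4·x^2)·Dx  (order 1).
h: a_k = 18, 78, 237, 633, 6331/4, 75973/20, 354541/40, 17017969/840, 306323443/6720, 2042156287/20160, …
ICs: h(0) = 18.

f: a_k = -3, -3, -3/2, -1/2, -1/8, -1/40, -1/240, -1/1680, -1/13440, -1/120960, …
g: a_k = -2, -4, -8, -16, -32, -64, -128, -256, -512, -1024, …
Product ⇒ symmetric product L₀, ord ≤ 1.
Differentiate: ansatz ord ≤ ord L₀ ⇒ L.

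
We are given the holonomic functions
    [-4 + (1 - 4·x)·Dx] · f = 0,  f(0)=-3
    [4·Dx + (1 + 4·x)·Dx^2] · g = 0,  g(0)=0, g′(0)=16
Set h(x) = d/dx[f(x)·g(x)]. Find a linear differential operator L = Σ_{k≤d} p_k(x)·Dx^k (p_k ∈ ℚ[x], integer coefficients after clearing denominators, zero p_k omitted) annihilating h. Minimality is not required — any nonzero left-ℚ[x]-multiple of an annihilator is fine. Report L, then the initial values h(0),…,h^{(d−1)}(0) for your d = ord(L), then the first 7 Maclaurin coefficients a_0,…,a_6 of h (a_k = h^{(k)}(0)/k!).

f: a_k = -3, -12, -48, -192, -768, -3072, -12288, …
g: a_k = 0, 16, -32, 256/3, -256, 4096/5, -8192/3, …
Product ⇒ symmetric product L₀, ord ≤ 2.
Differentiate: ansatz ord ≤ ord L₀ ⇒ L.
L = 64 + (4 + 80·x)·Dx + (-1 + 16·x^2)·Dx^2  (order 2).
h: a_k = -48, -192, -1920, -7168, -48128, -909312/5, -5226496/5, …
ICs: h(0) = -48, h′(0) = -192.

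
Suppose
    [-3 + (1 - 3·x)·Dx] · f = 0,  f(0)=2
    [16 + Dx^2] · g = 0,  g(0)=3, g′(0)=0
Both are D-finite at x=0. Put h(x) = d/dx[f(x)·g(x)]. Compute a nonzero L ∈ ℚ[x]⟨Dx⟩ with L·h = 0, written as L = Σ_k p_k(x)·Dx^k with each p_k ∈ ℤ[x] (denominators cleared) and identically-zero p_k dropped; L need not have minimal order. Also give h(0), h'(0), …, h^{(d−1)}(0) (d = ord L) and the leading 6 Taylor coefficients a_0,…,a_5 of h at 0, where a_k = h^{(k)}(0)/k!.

f: a_k = 2, 6, 18, 54, 162, 486, …
g: a_k = 3, 0, -24, 0, 32, 0, …
h₀=f·g: eliminate ⇒ L₀, order ≤ 1·2.
Differentiate: ansatz ord ≤ ord L₀ ⇒ L.
L = (-2 - 96·x + 144·x^2) + (-6 + 18·x)·Dx + (1 - 6·x + 9·x^2)·Dx^2  (order 2).
h: a_k = 18, 12, 54, 472, 1770, 30836/5, …
ICs: h(0) = 18, h′(0) = 12.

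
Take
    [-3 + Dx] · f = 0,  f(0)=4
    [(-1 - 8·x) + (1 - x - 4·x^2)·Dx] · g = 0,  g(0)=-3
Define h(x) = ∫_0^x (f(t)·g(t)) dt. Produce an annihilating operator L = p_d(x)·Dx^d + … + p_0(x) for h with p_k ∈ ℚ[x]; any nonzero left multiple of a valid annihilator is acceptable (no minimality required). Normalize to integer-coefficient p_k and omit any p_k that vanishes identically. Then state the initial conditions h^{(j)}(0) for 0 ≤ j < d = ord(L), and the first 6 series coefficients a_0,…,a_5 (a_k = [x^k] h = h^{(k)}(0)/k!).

f: a_k = 4, 12, 18, 18, 27/2, 81/10, …
g: a_k = -3, -3, -15, -27, -87, -195, …
h₀=f·g: eliminate ⇒ L₀, order ≤ 1·1.
∫: right-multiply L₀ by Dx.
L = (4 + 5·x - 12·x^2)·Dx + (-1 + x + 4·x^2)·Dx^2  (order 2).
h: a_k = 0, -12, -24, -50, -99, -2073/10, …
ICs: h(0) = 0, h′(0) = -12.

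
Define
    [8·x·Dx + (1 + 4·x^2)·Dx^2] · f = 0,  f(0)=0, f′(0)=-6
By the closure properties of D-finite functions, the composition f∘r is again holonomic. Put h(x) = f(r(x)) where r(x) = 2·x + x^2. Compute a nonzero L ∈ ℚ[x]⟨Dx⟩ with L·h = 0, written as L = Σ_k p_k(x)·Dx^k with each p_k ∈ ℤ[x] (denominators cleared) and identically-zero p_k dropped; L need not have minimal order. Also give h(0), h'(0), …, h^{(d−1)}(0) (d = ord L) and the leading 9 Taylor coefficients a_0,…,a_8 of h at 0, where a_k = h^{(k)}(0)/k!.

L = (-1 + 32·x + 64·x^2 + 48·x^3 + 12·x^4)·Dx + (1 + x + 16·x^2 + 32·x^3 + 20·x^4 + 4·x^5)·Dx^2  (order 2).
h: a_k = 0, -12, -6, 64, 96, -2832/5, -1528, 38400/7, 23808, …
ICs: h(0) = 0, h′(0) = -12.

f: a_k = 0, -6, 0, 8, 0, -96/5, 0, 384/7, 0, …
Change of var in L_f (x↦r) gives L₀.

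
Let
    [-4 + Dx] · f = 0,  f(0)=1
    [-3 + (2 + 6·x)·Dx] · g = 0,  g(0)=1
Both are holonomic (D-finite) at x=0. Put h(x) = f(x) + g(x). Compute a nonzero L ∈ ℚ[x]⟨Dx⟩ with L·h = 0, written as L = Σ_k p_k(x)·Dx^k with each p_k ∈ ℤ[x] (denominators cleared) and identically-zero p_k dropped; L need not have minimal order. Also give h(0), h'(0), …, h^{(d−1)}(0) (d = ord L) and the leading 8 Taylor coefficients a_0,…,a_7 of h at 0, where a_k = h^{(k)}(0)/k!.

L = (132 + 288·x) + (-73 - 384·x - 576·x^2)·Dx + (10 + 78·x + 144·x^2)·Dx^2  (order 2).
h: a_k = 2, 11/2, 55/8, 593/48, 2881/384, 58283/3840, -426761/46080, 24831017/645120, …
ICs: h(0) = 2, h′(0) = 11/2.

f: a_k = 1, 4, 8, 32/3, 32/3, 128/15, 256/45, 1024/315, …
g: a_k = 1, 3/2, -9/8, 27/16, -405/128, 1701/256, -15309/1024, 72171/2048, …
f+g: L₀ = lclm(L_f,L_g), ord ≤ 1+1.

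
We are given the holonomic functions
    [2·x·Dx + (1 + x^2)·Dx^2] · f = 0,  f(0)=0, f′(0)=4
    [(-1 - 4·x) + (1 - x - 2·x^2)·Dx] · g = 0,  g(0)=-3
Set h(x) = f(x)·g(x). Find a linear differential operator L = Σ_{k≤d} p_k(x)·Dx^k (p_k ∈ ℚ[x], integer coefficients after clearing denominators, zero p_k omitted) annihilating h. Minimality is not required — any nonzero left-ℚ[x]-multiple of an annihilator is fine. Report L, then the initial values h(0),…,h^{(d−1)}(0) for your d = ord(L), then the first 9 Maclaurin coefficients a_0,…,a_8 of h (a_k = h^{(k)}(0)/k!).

L = (4 + 2·x + 12·x^2) + (2 + 6·x + 4·x^2 + 12·x^3)·Dx + (-1 + x + x^2 + x^3 + 2·x^4)·Dx^2  (order 2).
h: a_k = 0, -12, -12, -32, -56, -612/5, -1172/5, -16712/35, -6624/7, …
ICs: h(0) = 0, h′(0) = -12.

f: a_k = 0, 4, 0, -4/3, 0, 4/5, 0, -4/7, 0, …
g: a_k = -3, -3, -9, -15, -33, -63, -129, -255, -513, …
Product ⇒ symmetric product L₀, ord ≤ 2.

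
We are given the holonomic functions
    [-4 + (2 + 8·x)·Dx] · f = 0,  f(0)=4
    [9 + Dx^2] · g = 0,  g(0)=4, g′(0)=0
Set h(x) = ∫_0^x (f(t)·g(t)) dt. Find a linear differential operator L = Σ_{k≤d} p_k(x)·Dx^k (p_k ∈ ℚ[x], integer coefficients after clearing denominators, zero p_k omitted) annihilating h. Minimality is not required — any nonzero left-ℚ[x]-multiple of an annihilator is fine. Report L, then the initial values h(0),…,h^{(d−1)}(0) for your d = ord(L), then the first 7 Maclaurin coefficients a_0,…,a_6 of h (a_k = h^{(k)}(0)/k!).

f: a_k = 4, 8, -8, 16, -40, 112, -336, …
g: a_k = 4, 0, -18, 0, 27/2, 0, -81/20, …
h₀=f·g: eliminate ⇒ L₀, order ≤ 1·2.
∫: right-multiply L₀ by Dx.
L = (21 + 72·x + 144·x^2)·Dx + (-4 - 16·x)·Dx^2 + (1 + 8·x + 16·x^2)·Dx^3  (order 3).
h: a_k = 0, 16, 16, -104/3, -20, 38/5, 134/3, …
ICs: h(0) = 0, h′(0) = 16, h′′(0) = 32.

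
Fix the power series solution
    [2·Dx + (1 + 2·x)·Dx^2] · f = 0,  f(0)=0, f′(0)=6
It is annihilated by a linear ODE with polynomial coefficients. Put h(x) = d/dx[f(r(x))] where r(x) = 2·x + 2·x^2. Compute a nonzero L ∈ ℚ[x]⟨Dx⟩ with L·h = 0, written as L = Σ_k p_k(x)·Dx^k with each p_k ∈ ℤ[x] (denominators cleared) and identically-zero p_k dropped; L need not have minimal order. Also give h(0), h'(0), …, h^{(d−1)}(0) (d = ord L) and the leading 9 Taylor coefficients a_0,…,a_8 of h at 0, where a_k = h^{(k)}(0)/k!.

f: a_k = 0, 6, -6, 8, -12, 96/5, -32, 384/7, -96, …
f∘r: x↦r, Dx↦Dx/r' in L_f ⇒ L₀.
h=h₀': d/dx-closure on L₀ ⇒ L.
L = 2 + (1 + 2·x)·Dx  (order 1).
h: a_k = 12, -24, 48, -96, 192, -384, 768, -1536, 3072, …
ICs: h(0) = 12.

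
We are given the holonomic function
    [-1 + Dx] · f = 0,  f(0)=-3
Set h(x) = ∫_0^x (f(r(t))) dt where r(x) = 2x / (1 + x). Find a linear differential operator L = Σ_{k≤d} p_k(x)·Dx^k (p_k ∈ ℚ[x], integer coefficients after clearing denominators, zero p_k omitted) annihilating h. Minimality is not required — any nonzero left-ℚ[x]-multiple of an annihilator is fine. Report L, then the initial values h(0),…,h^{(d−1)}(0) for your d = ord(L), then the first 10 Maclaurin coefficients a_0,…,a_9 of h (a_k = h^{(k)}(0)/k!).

L = -2·Dx + (1 + 2·x + x^2)·Dx^2  (order 2).
h: a_k = 0, -3, -3, 0, 1/2, -2/5, 1/5, -4/105, -5/84, 32/315, …
ICs: h(0) = 0, h′(0) = -3.

f: a_k = -3, -3, -3/2, -1/2, -1/8, -1/40, -1/240, -1/1680, -1/13440, -1/120960, …
Substitute x→r, Dx→(1/r')Dx; clear ⇒ L₀.
∫: right-multiply L₀ by Dx.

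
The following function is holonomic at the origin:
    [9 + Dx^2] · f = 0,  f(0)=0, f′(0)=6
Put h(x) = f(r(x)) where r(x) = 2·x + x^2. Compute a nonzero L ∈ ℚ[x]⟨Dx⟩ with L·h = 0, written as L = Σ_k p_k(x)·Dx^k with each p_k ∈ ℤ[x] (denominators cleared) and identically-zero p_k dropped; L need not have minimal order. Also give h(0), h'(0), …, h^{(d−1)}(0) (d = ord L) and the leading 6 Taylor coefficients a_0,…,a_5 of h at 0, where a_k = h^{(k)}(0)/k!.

L = (36 + 108·x + 108·x^2 + 36·x^3) - Dx + (1 + x)·Dx^2  (order 2).
h: a_k = 0, 12, 6, -72, -108, 378/5, …
ICs: h(0) = 0, h′(0) = 12.

f: a_k = 0, 6, 0, -9, 0, 81/20, …
f∘r: x↦r, Dx↦Dx/r' in L_f ⇒ L₀.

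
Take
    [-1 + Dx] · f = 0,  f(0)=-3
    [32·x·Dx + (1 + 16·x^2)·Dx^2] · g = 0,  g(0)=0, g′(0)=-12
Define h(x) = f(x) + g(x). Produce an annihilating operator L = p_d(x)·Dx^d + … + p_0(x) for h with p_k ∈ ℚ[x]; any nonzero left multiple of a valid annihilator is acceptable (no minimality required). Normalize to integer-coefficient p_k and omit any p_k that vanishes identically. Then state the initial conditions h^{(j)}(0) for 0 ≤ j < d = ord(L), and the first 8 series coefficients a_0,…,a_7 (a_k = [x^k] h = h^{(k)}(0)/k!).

L = (32 - 32·x - 1536·x^2 - 512·x^3)·Dx + (-33 + 1504·x^2 - 256·x^4)·Dx^2 + (1 + 32·x + 32·x^2 + 512·x^3 + 256·x^4)·Dx^3  (order 3).
h: a_k = -3, -15, -3/2, 127/2, -1/8, -24577/40, -1/240, 11796479/1680, …
ICs: h(0) = -3, h′(0) = -15, h′′(0) = -3.

f: a_k = -3, -3, -3/2, -1/2, -1/8, -1/40, -1/240, -1/1680, …
g: a_k = 0, -12, 0, 64, 0, -3072/5, 0, 49152/7, …
Weyl lclm of L_f,L_g ⇒ L₀ (ord ≤ 3).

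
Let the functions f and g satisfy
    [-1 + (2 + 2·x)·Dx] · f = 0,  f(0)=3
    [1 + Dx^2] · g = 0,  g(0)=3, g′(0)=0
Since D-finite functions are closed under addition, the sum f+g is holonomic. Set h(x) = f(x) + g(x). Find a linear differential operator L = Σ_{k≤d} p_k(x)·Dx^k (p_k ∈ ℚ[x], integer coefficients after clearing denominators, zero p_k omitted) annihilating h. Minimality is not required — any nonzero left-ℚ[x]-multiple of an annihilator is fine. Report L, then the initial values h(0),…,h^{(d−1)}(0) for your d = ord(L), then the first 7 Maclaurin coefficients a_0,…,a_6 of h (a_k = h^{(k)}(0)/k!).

f: a_k = 3, 3/2, -3/8, 3/16, -15/128, 21/256, -63/1024, …
g: a_k = 3, 0, -3/2, 0, 1/8, 0, -1/240, …
f+g: L₀ = lclm(L_f,L_g), ord ≤ 1+2.
L = (-7 - 8·x - 4·x^2) + (6 + 22·x + 24·x^2 + 8·x^3)·Dx + (-7 - 8·x - 4·x^2)·Dx^2 + (6 + 22·x + 24·x^2 + 8·x^3)·Dx^3  (order 3).
h: a_k = 6, 3/2, -15/8, 3/16, 1/128, 21/256, -1009/15360, …
ICs: h(0) = 6, h′(0) = 3/2, h′′(0) = -15/4.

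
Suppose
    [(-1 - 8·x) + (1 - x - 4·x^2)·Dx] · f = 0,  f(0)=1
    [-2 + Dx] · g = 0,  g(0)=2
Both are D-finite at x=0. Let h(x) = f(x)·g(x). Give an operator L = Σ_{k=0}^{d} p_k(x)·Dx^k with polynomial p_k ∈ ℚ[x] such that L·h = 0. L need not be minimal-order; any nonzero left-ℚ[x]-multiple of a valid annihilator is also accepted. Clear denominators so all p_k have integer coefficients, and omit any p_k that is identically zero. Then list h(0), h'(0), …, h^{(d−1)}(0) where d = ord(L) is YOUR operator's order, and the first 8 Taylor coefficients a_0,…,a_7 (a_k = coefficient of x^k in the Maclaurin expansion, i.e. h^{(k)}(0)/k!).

f: a_k = 1, 1, 5, 9, 29, 65, 181, 441, …
g: a_k = 2, 4, 4, 8/3, 4/3, 8/15, 8/45, 16/315, …
h₀=f·g: eliminate ⇒ L₀, order ≤ 1·1.
L = (3 + 6·x - 8·x^2) + (-1 + x + 4·x^2)·Dx  (order 1).
h: a_k = 2, 6, 18, 134/3, 118, 1486/5, 34622/45, 68538/35, …
ICs: h(0) = 2.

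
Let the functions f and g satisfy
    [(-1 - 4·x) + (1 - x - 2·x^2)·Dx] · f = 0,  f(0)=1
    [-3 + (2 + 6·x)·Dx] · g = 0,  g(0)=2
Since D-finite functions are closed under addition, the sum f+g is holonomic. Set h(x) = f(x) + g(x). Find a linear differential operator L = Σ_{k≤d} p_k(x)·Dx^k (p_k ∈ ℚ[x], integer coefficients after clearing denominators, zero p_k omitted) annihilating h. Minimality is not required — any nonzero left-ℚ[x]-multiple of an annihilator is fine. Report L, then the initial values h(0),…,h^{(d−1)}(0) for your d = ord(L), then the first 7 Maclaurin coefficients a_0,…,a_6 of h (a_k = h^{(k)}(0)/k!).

L = (-45 - 207·x - 306·x^2 - 360·x^3) + (33 + 174·x + 573·x^2 + 1044·x^3 + 900·x^4)·Dx + (2 - 30·x - 138·x^2 + 38·x^3 + 504·x^4 + 360·x^5)·Dx^2  (order 2).
h: a_k = 3, 4, 3/4, 67/8, 299/64, 4389/128, 6707/512, …
ICs: h(0) = 3, h′(0) = 4.

f: a_k = 1, 1, 3, 5, 11, 21, 43, …
g: a_k = 2, 3, -9/4, 27/8, -405/64, 1701/128, -15309/512, …
f+g: L₀ = lclm(L_f,L_g), ord ≤ 1+1.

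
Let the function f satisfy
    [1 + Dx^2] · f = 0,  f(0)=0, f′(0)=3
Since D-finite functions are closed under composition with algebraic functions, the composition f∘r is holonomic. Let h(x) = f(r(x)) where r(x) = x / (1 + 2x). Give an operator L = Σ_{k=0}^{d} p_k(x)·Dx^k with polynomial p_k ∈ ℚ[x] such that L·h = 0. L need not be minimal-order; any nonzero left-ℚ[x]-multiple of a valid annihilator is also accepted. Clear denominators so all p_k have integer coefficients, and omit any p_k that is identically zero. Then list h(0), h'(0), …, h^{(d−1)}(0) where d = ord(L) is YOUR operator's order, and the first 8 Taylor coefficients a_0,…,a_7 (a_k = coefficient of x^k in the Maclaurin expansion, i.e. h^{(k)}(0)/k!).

f: a_k = 0, 3, 0, -1/2, 0, 1/40, 0, -1/1680, …
Change of var in L_f (x↦r) gives L₀.
L = 1 + (4 + 24·x + 48·x^2 + 32·x^3)·Dx + (1 + 8·x + 24·x^2 + 32·x^3 + 16·x^4)·Dx^2  (order 2).
h: a_k = 0, 3, -6, 23/2, -21, 1441/40, -225/4, 123479/1680, …
ICs: h(0) = 0, h′(0) = 3.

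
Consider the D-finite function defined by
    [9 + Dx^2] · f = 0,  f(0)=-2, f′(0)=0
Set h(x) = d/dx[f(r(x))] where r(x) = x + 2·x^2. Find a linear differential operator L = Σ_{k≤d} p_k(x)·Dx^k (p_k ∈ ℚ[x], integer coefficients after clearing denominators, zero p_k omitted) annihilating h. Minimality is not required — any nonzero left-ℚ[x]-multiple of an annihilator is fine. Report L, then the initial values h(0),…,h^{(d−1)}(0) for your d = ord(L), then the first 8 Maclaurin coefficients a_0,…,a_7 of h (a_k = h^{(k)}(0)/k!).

L = (57 + 144·x + 864·x^2 + 2304·x^3 + 2304·x^4) + (-12 - 48·x)·Dx + (1 + 8·x + 16·x^2)·Dx^2  (order 2).
h: a_k = 0, 18, 108, 117, -270, -19197/20, -13419/10, 29511/280, …
ICs: h(0) = 0, h′(0) = 18.

f: a_k = -2, 0, 9, 0, -27/4, 0, 81/40, 0, …
Change of var in L_f (x↦r) gives L₀.
Differentiate: ansatz ord ≤ ord L₀ ⇒ L.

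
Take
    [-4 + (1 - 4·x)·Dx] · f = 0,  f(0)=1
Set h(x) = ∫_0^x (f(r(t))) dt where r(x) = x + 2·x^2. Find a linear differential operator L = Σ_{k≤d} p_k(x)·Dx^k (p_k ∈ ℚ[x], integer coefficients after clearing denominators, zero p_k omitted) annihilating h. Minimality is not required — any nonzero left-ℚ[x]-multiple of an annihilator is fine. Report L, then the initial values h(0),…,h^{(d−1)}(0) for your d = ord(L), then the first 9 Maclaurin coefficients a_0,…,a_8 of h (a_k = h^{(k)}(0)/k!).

L = (4 + 16·x)·Dx + (-1 + 4·x + 8·x^2)·Dx^2  (order 2).
h: a_k = 0, 1, 2, 8, 32, 704/5, 640, 20992/7, 14336, …
ICs: h(0) = 0, h′(0) = 1.

f: a_k = 1, 4, 16, 64, 256, 1024, 4096, 16384, 65536, …
h₀=f(r): pull back L_f along r ⇒ L₀.
Integrate: L := L₀·Dx.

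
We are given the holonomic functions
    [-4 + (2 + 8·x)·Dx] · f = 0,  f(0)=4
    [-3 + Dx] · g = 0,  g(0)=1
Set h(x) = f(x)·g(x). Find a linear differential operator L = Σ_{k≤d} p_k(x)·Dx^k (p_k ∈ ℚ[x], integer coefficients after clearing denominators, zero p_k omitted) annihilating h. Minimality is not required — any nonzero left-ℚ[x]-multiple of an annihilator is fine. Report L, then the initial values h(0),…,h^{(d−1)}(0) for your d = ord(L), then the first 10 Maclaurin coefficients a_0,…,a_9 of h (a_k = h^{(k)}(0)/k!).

f: a_k = 4, 8, -8, 16, -40, 112, -336, 1056, -3432, 11440, …
g: a_k = 1, 3, 9/2, 9/2, 27/8, 81/40, 81/80, 243/560, 729/4480, 243/4480, …
Sym-product of L_f,L_g gives L₀ (≤ ord 1).
L = (-5 - 12·x) + (1 + 4·x)·Dx  (order 1).
h: a_k = 4, 20, 34, 46, 43/2, 631/10, -459/4, 58749/140, -1544007/1120, 5258677/1120, …
ICs: h(0) = 4.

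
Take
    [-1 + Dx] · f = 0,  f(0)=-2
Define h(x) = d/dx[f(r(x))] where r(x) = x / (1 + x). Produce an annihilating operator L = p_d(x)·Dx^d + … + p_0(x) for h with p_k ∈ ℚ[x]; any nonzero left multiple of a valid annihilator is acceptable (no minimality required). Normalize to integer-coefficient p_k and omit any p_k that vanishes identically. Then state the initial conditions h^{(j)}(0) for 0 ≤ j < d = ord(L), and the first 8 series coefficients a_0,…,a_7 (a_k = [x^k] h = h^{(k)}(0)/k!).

f: a_k = -2, -2, -1, -1/3, -1/12, -1/60, -1/360, -1/2520, …
Change of var in L_f (x↦r) gives L₀.
Derive L from L₀ (diff closure).
L = (-1 - 2·x) + (-1 - 2·x - x^2)·Dx  (order 1).
h: a_k = -2, 2, -1, -1/3, 19/12, -151/60, 1091/360, -7841/2520, …
ICs: h(0) = -2.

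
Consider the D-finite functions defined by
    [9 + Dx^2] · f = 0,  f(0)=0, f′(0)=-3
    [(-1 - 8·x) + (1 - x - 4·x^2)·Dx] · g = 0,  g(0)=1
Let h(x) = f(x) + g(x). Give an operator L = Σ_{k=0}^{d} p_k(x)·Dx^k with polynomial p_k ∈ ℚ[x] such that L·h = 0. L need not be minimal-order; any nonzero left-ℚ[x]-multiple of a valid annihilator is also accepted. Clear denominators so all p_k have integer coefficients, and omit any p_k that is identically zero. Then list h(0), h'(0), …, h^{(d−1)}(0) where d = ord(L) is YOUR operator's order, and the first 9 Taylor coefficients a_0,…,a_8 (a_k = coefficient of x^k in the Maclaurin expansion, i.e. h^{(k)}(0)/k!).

L = (-567 - 4806·x - 3321·x^2 - 9936·x^3 - 6480·x^4 - 10368·x^5) + (171 - 117·x - 441·x^2 + 135·x^3 - 540·x^4 - 3888·x^5 - 5184·x^6)·Dx + (-63 - 534·x - 369·x^2 - 1104·x^3 - 720·x^4 - 1152·x^5)·Dx^2 + (19 - 13·x - 49·x^2 + 15·x^3 - 60·x^4 - 432·x^5 - 576·x^6)·Dx^3  (order 3).
h: a_k = 1, -2, 5, 27/2, 29, 2519/40, 181, 247203/560, 1165, …
ICs: h(0) = 1, h′(0) = -2, h′′(0) = 10.

f: a_k = 0, -3, 0, 9/2, 0, -81/40, 0, 243/560, 0, …
g: a_k = 1, 1, 5, 9, 29, 65, 181, 441, 1165, …
Sum ⇒ L₀ = lclm(L_f,L_g) in ℚ(x)⟨Dx⟩.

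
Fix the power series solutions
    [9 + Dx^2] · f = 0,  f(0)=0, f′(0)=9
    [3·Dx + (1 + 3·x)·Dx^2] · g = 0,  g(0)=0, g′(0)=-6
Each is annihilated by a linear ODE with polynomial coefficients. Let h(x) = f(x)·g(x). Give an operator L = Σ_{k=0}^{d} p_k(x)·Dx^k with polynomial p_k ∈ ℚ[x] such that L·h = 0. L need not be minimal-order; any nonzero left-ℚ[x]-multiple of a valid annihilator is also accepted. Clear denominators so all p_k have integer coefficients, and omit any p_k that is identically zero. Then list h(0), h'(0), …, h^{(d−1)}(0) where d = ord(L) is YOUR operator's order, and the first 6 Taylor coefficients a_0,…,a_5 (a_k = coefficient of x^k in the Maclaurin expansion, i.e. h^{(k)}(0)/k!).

L = (-81 + 486·x + 4617·x^2 + 11664·x^3 + 8748·x^4) + (36 + 540·x + 1944·x^2 + 1944·x^3)·Dx + (180·x + 1134·x^2 + 2592·x^3 + 1944·x^4)·Dx^2 + (4 + 60·x + 216·x^2 + 216·x^3)·Dx^3 + (1 + 14·x + 69·x^2 + 144·x^3 + 108·x^4)·Dx^4  (order 4).
h: a_k = 0, 0, -54, 81, -81, 243, …
ICs: h(0) = 0, h′(0) = 0, h′′(0) = -108, h′′′(0) = 486.

f: a_k = 0, 9, 0, -27/2, 0, 243/40, …
g: a_k = 0, -6, 9, -18, 81/2, -486/5, …
Sym-product of L_f,L_g gives L₀ (≤ ord 4).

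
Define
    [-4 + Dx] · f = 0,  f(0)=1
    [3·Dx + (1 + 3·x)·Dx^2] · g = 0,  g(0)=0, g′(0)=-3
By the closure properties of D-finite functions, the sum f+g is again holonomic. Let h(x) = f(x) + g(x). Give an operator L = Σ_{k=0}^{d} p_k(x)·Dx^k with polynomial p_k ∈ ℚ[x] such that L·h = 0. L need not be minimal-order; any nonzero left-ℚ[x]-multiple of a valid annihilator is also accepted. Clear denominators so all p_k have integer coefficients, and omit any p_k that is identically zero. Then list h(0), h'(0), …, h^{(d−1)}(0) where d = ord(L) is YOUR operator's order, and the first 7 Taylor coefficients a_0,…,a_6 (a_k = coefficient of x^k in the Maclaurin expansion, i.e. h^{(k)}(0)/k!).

L = (-120 - 144·x)·Dx + (2 - 96·x - 144·x^2)·Dx^2 + (7 + 33·x + 36·x^2)·Dx^3  (order 3).
h: a_k = 1, 1, 25/2, 5/3, 371/12, -601/15, 11447/90, …
ICs: h(0) = 1, h′(0) = 1, h′′(0) = 25.

f: a_k = 1, 4, 8, 32/3, 32/3, 128/15, 256/45, …
g: a_k = 0, -3, 9/2, -9, 81/4, -243/5, 243/2, …
Sum ⇒ L₀ = lclm(L_f,L_g) in ℚ(x)⟨Dx⟩.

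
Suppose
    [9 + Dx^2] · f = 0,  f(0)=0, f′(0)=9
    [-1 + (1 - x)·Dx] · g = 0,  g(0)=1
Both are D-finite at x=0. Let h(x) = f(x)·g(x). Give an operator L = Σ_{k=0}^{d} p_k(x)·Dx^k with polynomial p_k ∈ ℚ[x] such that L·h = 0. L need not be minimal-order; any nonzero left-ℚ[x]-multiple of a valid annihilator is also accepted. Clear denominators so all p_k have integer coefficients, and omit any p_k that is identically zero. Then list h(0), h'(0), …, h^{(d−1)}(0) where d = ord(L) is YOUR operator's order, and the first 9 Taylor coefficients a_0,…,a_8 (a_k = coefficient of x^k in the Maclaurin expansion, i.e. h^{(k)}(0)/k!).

L = (-9 + 9·x) + 2·Dx + (-1 + x)·Dx^2  (order 2).
h: a_k = 0, 9, 9, -9/2, -9/2, 63/40, 63/40, 153/560, 153/560, …
ICs: h(0) = 0, h′(0) = 9.

f: a_k = 0, 9, 0, -27/2, 0, 243/40, 0, -729/560, 0, …
g: a_k = 1, 1, 1, 1, 1, 1, 1, 1, 1, …
Sym-product of L_f,L_g gives L₀ (≤ ord 2).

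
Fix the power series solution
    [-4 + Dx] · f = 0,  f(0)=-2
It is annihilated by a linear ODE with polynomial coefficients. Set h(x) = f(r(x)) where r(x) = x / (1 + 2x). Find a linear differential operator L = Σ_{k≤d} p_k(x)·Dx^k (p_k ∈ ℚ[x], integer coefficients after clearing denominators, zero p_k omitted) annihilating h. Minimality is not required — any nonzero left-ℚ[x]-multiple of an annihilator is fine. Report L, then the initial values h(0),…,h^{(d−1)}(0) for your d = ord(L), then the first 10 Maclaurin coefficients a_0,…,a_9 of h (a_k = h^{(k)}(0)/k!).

f: a_k = -2, -8, -16, -64/3, -64/3, -256/15, -512/45, -2048/315, -1024/315, -4096/2835, …
Substitute x→r, Dx→(1/r')Dx; clear ⇒ L₀.
L = -4 + (1 + 4·x + 4·x^2)·Dx  (order 1).
h: a_k = -2, -8, 0, 32/3, -64/3, 128/5, -512/45, -2560/63, 16384/105, -145408/405, …
ICs: h(0) = -2.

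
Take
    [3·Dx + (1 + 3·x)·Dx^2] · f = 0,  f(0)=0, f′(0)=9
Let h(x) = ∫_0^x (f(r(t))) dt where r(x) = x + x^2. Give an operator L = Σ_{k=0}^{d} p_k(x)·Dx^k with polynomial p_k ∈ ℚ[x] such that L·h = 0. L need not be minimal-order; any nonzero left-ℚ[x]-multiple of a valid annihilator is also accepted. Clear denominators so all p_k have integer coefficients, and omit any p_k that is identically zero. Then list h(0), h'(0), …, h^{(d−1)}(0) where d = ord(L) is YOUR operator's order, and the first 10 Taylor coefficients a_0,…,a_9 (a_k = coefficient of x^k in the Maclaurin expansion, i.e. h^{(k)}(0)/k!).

f: a_k = 0, 9, -27/2, 27, -243/4, 729/5, -729/2, 6561/7, -19683/8, 6561, …
h₀=f(r): pull back L_f along r ⇒ L₀.
h=∫h₀ ⇒ L = L₀·Dx.
L = (1 + 6·x + 6·x^2)·Dx^2 + (1 + 5·x + 9·x^2 + 6·x^3)·Dx^3  (order 3).
h: a_k = 0, 0, 9/2, -3/2, 0, 27/20, -27/10, 27/7, -243/56, 27/8, …
ICs: h(0) = 0, h′(0) = 0, h′′(0) = 9.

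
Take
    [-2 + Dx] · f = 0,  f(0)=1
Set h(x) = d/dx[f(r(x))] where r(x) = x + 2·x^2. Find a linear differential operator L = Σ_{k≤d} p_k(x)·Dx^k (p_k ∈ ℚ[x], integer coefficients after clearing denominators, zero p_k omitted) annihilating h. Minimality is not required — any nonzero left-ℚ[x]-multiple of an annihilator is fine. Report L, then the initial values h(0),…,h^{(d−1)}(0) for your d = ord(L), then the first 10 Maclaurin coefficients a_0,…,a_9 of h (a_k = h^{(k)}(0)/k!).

f: a_k = 1, 2, 2, 4/3, 2/3, 4/15, 4/45, 8/315, 2/315, 4/2835, …
Change of var in L_f (x↦r) gives L₀.
Derive L from L₀ (diff closure).
L = (6 + 16·x + 32·x^2) + (-1 - 4·x)·Dx  (order 1).
h: a_k = 2, 12, 28, 200/3, 108, 2648/15, 10424/45, 31664/105, 21428/63, 152744/405, …
ICs: h(0) = 2.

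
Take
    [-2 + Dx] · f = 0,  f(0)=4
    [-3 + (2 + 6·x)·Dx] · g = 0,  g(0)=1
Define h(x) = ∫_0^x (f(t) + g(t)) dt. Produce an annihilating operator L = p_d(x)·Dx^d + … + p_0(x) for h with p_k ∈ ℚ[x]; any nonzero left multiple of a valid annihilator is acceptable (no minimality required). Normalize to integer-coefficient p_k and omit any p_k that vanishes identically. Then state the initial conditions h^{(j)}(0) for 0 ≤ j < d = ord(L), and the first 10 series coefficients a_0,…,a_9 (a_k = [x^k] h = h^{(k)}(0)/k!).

L = (42 + 72·x)·Dx + (-25 - 96·x - 144·x^2)·Dx^2 + (2 + 30·x + 72·x^2)·Dx^3  (order 3).
h: a_k = 0, 5, 19/4, 55/24, 337/192, -191/1920, 29611/23040, -672521/322560, 22799401/5160960, -886358591/92897280, …
ICs: h(0) = 0, h′(0) = 5, h′′(0) = 19/2.

f: a_k = 4, 8, 8, 16/3, 8/3, 16/15, 16/45, 32/315, 8/315, 16/2835, …
g: a_k = 1, 3/2, -9/8, 27/16, -405/128, 1701/256, -15309/1024, 72171/2048, -2814669/32768, 14073345/65536, …
f+g: L₀ = lclm(L_f,L_g), ord ≤ 1+1.
∫: right-multiply L₀ by Dx.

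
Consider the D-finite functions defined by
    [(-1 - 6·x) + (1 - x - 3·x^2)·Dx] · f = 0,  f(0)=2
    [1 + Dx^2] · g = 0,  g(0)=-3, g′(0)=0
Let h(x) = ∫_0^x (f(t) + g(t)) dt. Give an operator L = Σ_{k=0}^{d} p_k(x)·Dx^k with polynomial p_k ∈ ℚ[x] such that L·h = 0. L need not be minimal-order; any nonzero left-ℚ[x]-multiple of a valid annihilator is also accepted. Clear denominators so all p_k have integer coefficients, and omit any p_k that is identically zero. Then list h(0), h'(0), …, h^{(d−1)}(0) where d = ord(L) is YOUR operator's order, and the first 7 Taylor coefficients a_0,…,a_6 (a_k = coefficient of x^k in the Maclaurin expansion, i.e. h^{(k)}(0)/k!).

f: a_k = 2, 2, 8, 14, 38, 80, 194, …
g: a_k = -3, 0, 3/2, 0, -1/8, 0, 1/240, …
Weyl lclm of L_f,L_g ⇒ L₀ (ord ≤ 3).
Integrate: L := L₀·Dx.
L = (43 + 292·x + 307·x^2 + 624·x^3 + 45·x^4 + 54·x^5)·Dx + (-9 - 7·x - 6·x^2 + 91·x^3 + 144·x^4 + 27·x^5 + 27·x^6)·Dx^2 + (43 + 292·x + 307·x^2 + 624·x^3 + 45·x^4 + 54·x^5)·Dx^3 + (-9 - 7·x - 6·x^2 + 91·x^3 + 144·x^4 + 27·x^5 + 27·x^6)·Dx^4  (order 4).
h: a_k = 0, -1, 1, 19/6, 7/2, 303/40, 40/3, …
ICs: h(0) = 0, h′(0) = -1, h′′(0) = 2, h′′′(0) = 19.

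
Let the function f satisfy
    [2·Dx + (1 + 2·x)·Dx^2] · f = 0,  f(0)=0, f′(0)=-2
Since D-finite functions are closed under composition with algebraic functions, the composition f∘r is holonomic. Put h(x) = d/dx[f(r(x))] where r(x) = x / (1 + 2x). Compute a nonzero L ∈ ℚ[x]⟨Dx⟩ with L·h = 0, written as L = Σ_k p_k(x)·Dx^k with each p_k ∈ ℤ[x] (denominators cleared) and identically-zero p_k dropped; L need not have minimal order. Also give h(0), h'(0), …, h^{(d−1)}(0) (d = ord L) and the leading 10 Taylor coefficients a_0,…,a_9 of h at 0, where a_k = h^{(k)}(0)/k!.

L = (6 + 16·x) + (1 + 6·x + 8·x^2)·Dx  (order 1).
h: a_k = -2, 12, -56, 240, -992, 4032, -16256, 65280, -261632, 1047552, …
ICs: h(0) = -2.

f: a_k = 0, -2, 2, -8/3, 4, -32/5, 32/3, -128/7, 32, -512/9, …
L₀ from L_f via x↦r, Dx↦r'^{-1}Dx.
Differentiate: ansatz ord ≤ ord L₀ ⇒ L.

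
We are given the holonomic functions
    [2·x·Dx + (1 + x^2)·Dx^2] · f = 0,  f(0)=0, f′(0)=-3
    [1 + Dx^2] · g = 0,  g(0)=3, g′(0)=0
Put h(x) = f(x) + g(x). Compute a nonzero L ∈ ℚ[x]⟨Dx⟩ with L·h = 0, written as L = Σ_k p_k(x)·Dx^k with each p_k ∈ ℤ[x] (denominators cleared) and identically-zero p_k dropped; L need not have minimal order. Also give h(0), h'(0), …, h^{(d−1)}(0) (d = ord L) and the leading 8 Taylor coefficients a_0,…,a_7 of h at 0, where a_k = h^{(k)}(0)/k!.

f: a_k = 0, -3, 0, 1, 0, -3/5, 0, 3/7, …
g: a_k = 3, 0, -3/2, 0, 1/8, 0, -1/240, 0, …
Sum ⇒ L₀ = lclm(L_f,L_g) in ℚ(x)⟨Dx⟩.
L = (-22·x + 28·x^3 + 2·x^5)·Dx + (-1 + 7·x^2 + 9·x^4 + x^6)·Dx^2 + (-22·x + 28·x^3 + 2·x^5)·Dx^3 + (-1 + 7·x^2 + 9·x^4 + x^6)·Dx^4  (order 4).
h: a_k = 3, -3, -3/2, 1, 1/8, -3/5, -1/240, 3/7, …
ICs: h(0) = 3, h′(0) = -3, h′′(0) = -3, h′′′(0) = 6.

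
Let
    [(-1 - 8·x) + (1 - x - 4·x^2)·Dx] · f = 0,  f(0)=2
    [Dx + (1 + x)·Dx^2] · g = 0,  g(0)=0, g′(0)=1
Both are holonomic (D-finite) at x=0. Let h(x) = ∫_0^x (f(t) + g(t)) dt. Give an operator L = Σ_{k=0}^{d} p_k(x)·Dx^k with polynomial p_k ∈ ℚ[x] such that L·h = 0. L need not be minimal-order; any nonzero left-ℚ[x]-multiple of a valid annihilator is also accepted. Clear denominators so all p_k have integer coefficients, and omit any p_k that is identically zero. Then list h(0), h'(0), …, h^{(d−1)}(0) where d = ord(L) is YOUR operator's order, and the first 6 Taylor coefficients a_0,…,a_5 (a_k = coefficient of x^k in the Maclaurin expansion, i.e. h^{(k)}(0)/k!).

f: a_k = 2, 2, 10, 18, 58, 130, …
g: a_k = 0, 1, -1/2, 1/3, -1/4, 1/5, …
L₀ := lclm(L_f,L_g); ord L₀ ≤ 1+2.
∫: right-multiply L₀ by Dx.
L = (74 + 562·x + 1120·x^2 + 1728·x^3 + 768·x^4)·Dx^2 + (52 + 576·x + 1636·x^2 + 3264·x^3 + 3488·x^4 + 1280·x^5)·Dx^3 + (-11 - 41·x - 53·x^2 + 185·x^3 + 704·x^4 + 752·x^5 + 256·x^6)·Dx^4  (order 4).
h: a_k = 0, 2, 3/2, 19/6, 55/12, 231/20, …
ICs: h(0) = 0, h′(0) = 2, h′′(0) = 3, h′′′(0) = 19.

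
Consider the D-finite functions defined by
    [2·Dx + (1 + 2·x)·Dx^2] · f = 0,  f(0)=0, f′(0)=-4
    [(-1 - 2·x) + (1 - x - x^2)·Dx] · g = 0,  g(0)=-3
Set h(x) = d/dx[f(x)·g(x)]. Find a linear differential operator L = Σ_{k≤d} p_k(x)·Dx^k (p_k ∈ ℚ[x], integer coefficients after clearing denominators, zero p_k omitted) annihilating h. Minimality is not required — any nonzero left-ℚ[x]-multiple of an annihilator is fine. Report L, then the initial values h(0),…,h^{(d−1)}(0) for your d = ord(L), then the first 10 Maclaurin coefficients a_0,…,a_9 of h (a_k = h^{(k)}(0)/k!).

L = (14 + 36·x + 36·x^2) + (1 + 16·x + 42·x^2 + 28·x^3)·Dx + (-1 - 3·x + x^2 + 8·x^3 + 4·x^4)·Dx^2  (order 2).
h: a_k = 12, 0, 84, 16, 352, 312/5, 6668/5, 2496/35, 34068/7, -13592/21, …
ICs: h(0) = 12, h′(0) = 0.

f: a_k = 0, -4, 4, -16/3, 8, -64/5, 64/3, -256/7, 64, -1024/9, …
g: a_k = -3, -3, -6, -9, -15, -24, -39, -63, -102, -165, …
f·g: L₀ = L_f ⊗_s L_g, ord ≤ 2·1.
Derive L from L₀ (diff closure).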